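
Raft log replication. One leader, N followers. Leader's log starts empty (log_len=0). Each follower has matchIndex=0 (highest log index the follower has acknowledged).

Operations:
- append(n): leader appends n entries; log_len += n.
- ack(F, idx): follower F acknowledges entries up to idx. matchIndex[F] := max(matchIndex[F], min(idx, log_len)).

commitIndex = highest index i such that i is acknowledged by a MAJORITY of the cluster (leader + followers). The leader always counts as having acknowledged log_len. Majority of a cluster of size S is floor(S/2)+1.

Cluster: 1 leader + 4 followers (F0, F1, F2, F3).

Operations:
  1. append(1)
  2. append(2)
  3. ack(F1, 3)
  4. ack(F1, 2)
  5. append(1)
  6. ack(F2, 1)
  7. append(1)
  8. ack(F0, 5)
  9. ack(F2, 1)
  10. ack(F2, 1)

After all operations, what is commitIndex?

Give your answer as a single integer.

Answer: 3

Derivation:
Op 1: append 1 -> log_len=1
Op 2: append 2 -> log_len=3
Op 3: F1 acks idx 3 -> match: F0=0 F1=3 F2=0 F3=0; commitIndex=0
Op 4: F1 acks idx 2 -> match: F0=0 F1=3 F2=0 F3=0; commitIndex=0
Op 5: append 1 -> log_len=4
Op 6: F2 acks idx 1 -> match: F0=0 F1=3 F2=1 F3=0; commitIndex=1
Op 7: append 1 -> log_len=5
Op 8: F0 acks idx 5 -> match: F0=5 F1=3 F2=1 F3=0; commitIndex=3
Op 9: F2 acks idx 1 -> match: F0=5 F1=3 F2=1 F3=0; commitIndex=3
Op 10: F2 acks idx 1 -> match: F0=5 F1=3 F2=1 F3=0; commitIndex=3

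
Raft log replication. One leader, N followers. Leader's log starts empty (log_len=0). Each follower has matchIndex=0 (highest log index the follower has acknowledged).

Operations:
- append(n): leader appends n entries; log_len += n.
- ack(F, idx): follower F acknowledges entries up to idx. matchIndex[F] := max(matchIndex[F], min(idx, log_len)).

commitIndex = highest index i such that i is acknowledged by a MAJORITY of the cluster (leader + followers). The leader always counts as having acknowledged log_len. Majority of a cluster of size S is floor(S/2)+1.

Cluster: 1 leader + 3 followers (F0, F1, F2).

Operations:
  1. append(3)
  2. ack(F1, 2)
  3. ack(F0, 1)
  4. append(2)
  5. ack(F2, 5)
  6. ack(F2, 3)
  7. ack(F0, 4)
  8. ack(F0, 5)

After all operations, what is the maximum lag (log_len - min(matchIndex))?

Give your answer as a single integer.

Op 1: append 3 -> log_len=3
Op 2: F1 acks idx 2 -> match: F0=0 F1=2 F2=0; commitIndex=0
Op 3: F0 acks idx 1 -> match: F0=1 F1=2 F2=0; commitIndex=1
Op 4: append 2 -> log_len=5
Op 5: F2 acks idx 5 -> match: F0=1 F1=2 F2=5; commitIndex=2
Op 6: F2 acks idx 3 -> match: F0=1 F1=2 F2=5; commitIndex=2
Op 7: F0 acks idx 4 -> match: F0=4 F1=2 F2=5; commitIndex=4
Op 8: F0 acks idx 5 -> match: F0=5 F1=2 F2=5; commitIndex=5

Answer: 3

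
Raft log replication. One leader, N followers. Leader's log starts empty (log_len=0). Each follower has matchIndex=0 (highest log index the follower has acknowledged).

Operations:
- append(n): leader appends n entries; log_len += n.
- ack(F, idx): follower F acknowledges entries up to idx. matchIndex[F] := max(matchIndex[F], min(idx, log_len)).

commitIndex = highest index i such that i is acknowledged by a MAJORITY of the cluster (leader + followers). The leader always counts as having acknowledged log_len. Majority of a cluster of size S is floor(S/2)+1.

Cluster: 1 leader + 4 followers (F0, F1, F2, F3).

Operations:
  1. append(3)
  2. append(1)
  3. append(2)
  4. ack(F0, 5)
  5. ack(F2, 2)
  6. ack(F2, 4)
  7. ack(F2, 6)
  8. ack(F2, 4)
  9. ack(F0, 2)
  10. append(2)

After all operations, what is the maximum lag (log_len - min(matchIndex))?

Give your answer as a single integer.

Op 1: append 3 -> log_len=3
Op 2: append 1 -> log_len=4
Op 3: append 2 -> log_len=6
Op 4: F0 acks idx 5 -> match: F0=5 F1=0 F2=0 F3=0; commitIndex=0
Op 5: F2 acks idx 2 -> match: F0=5 F1=0 F2=2 F3=0; commitIndex=2
Op 6: F2 acks idx 4 -> match: F0=5 F1=0 F2=4 F3=0; commitIndex=4
Op 7: F2 acks idx 6 -> match: F0=5 F1=0 F2=6 F3=0; commitIndex=5
Op 8: F2 acks idx 4 -> match: F0=5 F1=0 F2=6 F3=0; commitIndex=5
Op 9: F0 acks idx 2 -> match: F0=5 F1=0 F2=6 F3=0; commitIndex=5
Op 10: append 2 -> log_len=8

Answer: 8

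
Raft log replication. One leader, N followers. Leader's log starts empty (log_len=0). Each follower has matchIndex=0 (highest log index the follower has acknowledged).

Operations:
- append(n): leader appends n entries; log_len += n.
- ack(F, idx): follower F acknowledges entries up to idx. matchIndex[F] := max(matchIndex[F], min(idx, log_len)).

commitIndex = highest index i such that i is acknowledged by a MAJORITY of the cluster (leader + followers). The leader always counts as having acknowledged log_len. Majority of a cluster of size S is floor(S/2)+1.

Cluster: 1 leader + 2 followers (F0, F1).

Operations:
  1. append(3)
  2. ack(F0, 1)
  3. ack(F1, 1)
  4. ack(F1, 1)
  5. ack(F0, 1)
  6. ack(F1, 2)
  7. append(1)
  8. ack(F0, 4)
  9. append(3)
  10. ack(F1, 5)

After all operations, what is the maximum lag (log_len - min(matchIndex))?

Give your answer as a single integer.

Op 1: append 3 -> log_len=3
Op 2: F0 acks idx 1 -> match: F0=1 F1=0; commitIndex=1
Op 3: F1 acks idx 1 -> match: F0=1 F1=1; commitIndex=1
Op 4: F1 acks idx 1 -> match: F0=1 F1=1; commitIndex=1
Op 5: F0 acks idx 1 -> match: F0=1 F1=1; commitIndex=1
Op 6: F1 acks idx 2 -> match: F0=1 F1=2; commitIndex=2
Op 7: append 1 -> log_len=4
Op 8: F0 acks idx 4 -> match: F0=4 F1=2; commitIndex=4
Op 9: append 3 -> log_len=7
Op 10: F1 acks idx 5 -> match: F0=4 F1=5; commitIndex=5

Answer: 3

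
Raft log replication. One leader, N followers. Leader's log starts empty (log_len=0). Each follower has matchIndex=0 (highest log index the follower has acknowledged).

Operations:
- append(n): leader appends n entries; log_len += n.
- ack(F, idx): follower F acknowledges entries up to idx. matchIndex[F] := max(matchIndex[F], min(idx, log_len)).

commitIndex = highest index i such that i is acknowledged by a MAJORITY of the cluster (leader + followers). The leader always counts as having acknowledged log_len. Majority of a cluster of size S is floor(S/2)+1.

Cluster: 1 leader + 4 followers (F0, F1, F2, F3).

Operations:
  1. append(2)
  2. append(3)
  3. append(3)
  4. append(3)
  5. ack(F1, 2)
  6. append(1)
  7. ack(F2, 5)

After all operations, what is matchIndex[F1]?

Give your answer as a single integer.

Op 1: append 2 -> log_len=2
Op 2: append 3 -> log_len=5
Op 3: append 3 -> log_len=8
Op 4: append 3 -> log_len=11
Op 5: F1 acks idx 2 -> match: F0=0 F1=2 F2=0 F3=0; commitIndex=0
Op 6: append 1 -> log_len=12
Op 7: F2 acks idx 5 -> match: F0=0 F1=2 F2=5 F3=0; commitIndex=2

Answer: 2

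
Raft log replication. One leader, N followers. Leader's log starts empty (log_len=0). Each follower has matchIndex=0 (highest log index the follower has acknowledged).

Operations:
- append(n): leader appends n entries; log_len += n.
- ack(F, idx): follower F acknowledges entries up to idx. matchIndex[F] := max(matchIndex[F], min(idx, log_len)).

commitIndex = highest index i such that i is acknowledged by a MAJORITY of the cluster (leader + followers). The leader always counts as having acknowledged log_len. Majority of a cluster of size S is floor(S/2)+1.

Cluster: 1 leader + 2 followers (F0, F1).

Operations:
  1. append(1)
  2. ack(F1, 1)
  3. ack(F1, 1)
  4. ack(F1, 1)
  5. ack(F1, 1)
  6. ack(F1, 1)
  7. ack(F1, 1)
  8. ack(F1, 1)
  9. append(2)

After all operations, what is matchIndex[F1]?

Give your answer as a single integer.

Answer: 1

Derivation:
Op 1: append 1 -> log_len=1
Op 2: F1 acks idx 1 -> match: F0=0 F1=1; commitIndex=1
Op 3: F1 acks idx 1 -> match: F0=0 F1=1; commitIndex=1
Op 4: F1 acks idx 1 -> match: F0=0 F1=1; commitIndex=1
Op 5: F1 acks idx 1 -> match: F0=0 F1=1; commitIndex=1
Op 6: F1 acks idx 1 -> match: F0=0 F1=1; commitIndex=1
Op 7: F1 acks idx 1 -> match: F0=0 F1=1; commitIndex=1
Op 8: F1 acks idx 1 -> match: F0=0 F1=1; commitIndex=1
Op 9: append 2 -> log_len=3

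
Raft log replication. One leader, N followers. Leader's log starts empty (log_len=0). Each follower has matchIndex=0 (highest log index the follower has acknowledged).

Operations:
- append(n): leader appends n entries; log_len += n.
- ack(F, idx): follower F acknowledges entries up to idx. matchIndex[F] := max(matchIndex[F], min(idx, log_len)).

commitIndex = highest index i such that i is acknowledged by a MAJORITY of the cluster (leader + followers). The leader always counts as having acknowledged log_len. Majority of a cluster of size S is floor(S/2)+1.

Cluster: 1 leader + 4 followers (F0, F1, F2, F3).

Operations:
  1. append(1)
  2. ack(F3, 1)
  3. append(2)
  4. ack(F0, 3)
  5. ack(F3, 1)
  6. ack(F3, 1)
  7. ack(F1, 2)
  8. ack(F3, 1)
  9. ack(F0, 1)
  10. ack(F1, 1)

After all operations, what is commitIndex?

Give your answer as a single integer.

Op 1: append 1 -> log_len=1
Op 2: F3 acks idx 1 -> match: F0=0 F1=0 F2=0 F3=1; commitIndex=0
Op 3: append 2 -> log_len=3
Op 4: F0 acks idx 3 -> match: F0=3 F1=0 F2=0 F3=1; commitIndex=1
Op 5: F3 acks idx 1 -> match: F0=3 F1=0 F2=0 F3=1; commitIndex=1
Op 6: F3 acks idx 1 -> match: F0=3 F1=0 F2=0 F3=1; commitIndex=1
Op 7: F1 acks idx 2 -> match: F0=3 F1=2 F2=0 F3=1; commitIndex=2
Op 8: F3 acks idx 1 -> match: F0=3 F1=2 F2=0 F3=1; commitIndex=2
Op 9: F0 acks idx 1 -> match: F0=3 F1=2 F2=0 F3=1; commitIndex=2
Op 10: F1 acks idx 1 -> match: F0=3 F1=2 F2=0 F3=1; commitIndex=2

Answer: 2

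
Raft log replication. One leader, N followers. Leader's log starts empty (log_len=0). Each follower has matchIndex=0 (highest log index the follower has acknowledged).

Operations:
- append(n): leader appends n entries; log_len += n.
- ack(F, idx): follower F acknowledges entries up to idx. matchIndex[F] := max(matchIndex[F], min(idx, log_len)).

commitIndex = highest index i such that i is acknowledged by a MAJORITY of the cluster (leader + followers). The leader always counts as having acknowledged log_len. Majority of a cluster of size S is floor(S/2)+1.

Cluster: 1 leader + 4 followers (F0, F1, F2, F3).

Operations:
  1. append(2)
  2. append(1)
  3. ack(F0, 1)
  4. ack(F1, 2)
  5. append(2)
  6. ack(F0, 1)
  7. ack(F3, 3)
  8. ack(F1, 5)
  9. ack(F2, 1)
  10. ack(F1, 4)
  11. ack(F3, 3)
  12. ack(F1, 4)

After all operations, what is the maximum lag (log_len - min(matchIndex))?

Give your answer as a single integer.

Answer: 4

Derivation:
Op 1: append 2 -> log_len=2
Op 2: append 1 -> log_len=3
Op 3: F0 acks idx 1 -> match: F0=1 F1=0 F2=0 F3=0; commitIndex=0
Op 4: F1 acks idx 2 -> match: F0=1 F1=2 F2=0 F3=0; commitIndex=1
Op 5: append 2 -> log_len=5
Op 6: F0 acks idx 1 -> match: F0=1 F1=2 F2=0 F3=0; commitIndex=1
Op 7: F3 acks idx 3 -> match: F0=1 F1=2 F2=0 F3=3; commitIndex=2
Op 8: F1 acks idx 5 -> match: F0=1 F1=5 F2=0 F3=3; commitIndex=3
Op 9: F2 acks idx 1 -> match: F0=1 F1=5 F2=1 F3=3; commitIndex=3
Op 10: F1 acks idx 4 -> match: F0=1 F1=5 F2=1 F3=3; commitIndex=3
Op 11: F3 acks idx 3 -> match: F0=1 F1=5 F2=1 F3=3; commitIndex=3
Op 12: F1 acks idx 4 -> match: F0=1 F1=5 F2=1 F3=3; commitIndex=3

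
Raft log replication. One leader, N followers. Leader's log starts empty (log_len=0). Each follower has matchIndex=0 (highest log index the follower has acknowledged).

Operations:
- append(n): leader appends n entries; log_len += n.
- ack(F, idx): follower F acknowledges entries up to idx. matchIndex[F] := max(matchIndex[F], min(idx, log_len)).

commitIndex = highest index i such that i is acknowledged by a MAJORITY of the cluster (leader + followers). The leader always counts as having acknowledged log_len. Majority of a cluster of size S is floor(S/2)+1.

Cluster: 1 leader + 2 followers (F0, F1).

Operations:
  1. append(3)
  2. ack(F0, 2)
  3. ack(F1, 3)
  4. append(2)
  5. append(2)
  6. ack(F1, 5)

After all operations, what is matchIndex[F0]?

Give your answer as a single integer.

Op 1: append 3 -> log_len=3
Op 2: F0 acks idx 2 -> match: F0=2 F1=0; commitIndex=2
Op 3: F1 acks idx 3 -> match: F0=2 F1=3; commitIndex=3
Op 4: append 2 -> log_len=5
Op 5: append 2 -> log_len=7
Op 6: F1 acks idx 5 -> match: F0=2 F1=5; commitIndex=5

Answer: 2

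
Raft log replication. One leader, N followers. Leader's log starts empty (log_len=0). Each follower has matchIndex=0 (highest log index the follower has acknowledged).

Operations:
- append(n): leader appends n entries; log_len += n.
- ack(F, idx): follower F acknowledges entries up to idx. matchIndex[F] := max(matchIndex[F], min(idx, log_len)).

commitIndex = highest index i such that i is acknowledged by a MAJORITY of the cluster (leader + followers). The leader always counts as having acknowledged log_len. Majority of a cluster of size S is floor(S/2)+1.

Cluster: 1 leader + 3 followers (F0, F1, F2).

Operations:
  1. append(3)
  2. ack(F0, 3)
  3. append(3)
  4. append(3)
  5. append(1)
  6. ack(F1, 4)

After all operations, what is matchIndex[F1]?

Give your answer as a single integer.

Op 1: append 3 -> log_len=3
Op 2: F0 acks idx 3 -> match: F0=3 F1=0 F2=0; commitIndex=0
Op 3: append 3 -> log_len=6
Op 4: append 3 -> log_len=9
Op 5: append 1 -> log_len=10
Op 6: F1 acks idx 4 -> match: F0=3 F1=4 F2=0; commitIndex=3

Answer: 4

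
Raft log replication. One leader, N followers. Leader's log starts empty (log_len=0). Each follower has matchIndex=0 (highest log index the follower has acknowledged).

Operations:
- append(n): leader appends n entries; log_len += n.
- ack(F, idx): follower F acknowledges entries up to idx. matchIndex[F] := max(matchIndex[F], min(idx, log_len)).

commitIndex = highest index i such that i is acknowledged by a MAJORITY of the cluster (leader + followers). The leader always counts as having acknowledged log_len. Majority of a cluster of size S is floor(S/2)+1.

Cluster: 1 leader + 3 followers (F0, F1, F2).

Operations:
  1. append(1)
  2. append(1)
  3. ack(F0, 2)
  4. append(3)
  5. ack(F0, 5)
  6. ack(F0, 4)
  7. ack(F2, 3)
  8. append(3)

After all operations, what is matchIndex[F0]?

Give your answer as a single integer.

Op 1: append 1 -> log_len=1
Op 2: append 1 -> log_len=2
Op 3: F0 acks idx 2 -> match: F0=2 F1=0 F2=0; commitIndex=0
Op 4: append 3 -> log_len=5
Op 5: F0 acks idx 5 -> match: F0=5 F1=0 F2=0; commitIndex=0
Op 6: F0 acks idx 4 -> match: F0=5 F1=0 F2=0; commitIndex=0
Op 7: F2 acks idx 3 -> match: F0=5 F1=0 F2=3; commitIndex=3
Op 8: append 3 -> log_len=8

Answer: 5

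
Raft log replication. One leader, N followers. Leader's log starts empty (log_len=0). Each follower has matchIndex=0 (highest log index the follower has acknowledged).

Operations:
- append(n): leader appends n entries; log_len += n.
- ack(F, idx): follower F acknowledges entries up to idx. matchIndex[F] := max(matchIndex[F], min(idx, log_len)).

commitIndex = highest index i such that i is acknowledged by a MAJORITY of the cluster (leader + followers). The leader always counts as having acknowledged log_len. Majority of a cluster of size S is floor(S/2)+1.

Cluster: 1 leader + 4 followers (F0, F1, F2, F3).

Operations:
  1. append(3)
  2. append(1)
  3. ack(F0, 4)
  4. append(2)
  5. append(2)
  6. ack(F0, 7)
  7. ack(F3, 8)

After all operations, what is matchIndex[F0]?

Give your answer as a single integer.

Answer: 7

Derivation:
Op 1: append 3 -> log_len=3
Op 2: append 1 -> log_len=4
Op 3: F0 acks idx 4 -> match: F0=4 F1=0 F2=0 F3=0; commitIndex=0
Op 4: append 2 -> log_len=6
Op 5: append 2 -> log_len=8
Op 6: F0 acks idx 7 -> match: F0=7 F1=0 F2=0 F3=0; commitIndex=0
Op 7: F3 acks idx 8 -> match: F0=7 F1=0 F2=0 F3=8; commitIndex=7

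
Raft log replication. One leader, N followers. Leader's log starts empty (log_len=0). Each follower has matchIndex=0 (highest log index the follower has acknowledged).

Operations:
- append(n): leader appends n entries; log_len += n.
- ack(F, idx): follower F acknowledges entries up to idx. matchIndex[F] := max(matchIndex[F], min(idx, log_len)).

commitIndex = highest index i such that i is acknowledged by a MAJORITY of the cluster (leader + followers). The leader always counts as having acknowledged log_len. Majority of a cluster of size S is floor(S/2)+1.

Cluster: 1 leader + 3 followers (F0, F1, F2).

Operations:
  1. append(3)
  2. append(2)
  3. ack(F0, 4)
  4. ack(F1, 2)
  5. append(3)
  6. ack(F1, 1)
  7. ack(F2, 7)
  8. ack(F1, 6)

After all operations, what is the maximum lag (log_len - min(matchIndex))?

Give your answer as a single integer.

Answer: 4

Derivation:
Op 1: append 3 -> log_len=3
Op 2: append 2 -> log_len=5
Op 3: F0 acks idx 4 -> match: F0=4 F1=0 F2=0; commitIndex=0
Op 4: F1 acks idx 2 -> match: F0=4 F1=2 F2=0; commitIndex=2
Op 5: append 3 -> log_len=8
Op 6: F1 acks idx 1 -> match: F0=4 F1=2 F2=0; commitIndex=2
Op 7: F2 acks idx 7 -> match: F0=4 F1=2 F2=7; commitIndex=4
Op 8: F1 acks idx 6 -> match: F0=4 F1=6 F2=7; commitIndex=6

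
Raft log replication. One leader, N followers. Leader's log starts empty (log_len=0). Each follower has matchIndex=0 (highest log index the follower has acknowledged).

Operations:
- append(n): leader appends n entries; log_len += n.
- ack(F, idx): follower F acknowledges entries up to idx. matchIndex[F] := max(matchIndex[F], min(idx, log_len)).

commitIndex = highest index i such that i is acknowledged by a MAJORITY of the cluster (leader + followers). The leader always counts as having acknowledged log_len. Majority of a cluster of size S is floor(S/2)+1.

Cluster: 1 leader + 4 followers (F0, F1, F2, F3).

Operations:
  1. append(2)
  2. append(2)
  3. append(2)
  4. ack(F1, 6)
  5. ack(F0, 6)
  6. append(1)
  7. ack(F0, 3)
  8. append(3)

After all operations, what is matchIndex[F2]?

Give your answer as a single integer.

Op 1: append 2 -> log_len=2
Op 2: append 2 -> log_len=4
Op 3: append 2 -> log_len=6
Op 4: F1 acks idx 6 -> match: F0=0 F1=6 F2=0 F3=0; commitIndex=0
Op 5: F0 acks idx 6 -> match: F0=6 F1=6 F2=0 F3=0; commitIndex=6
Op 6: append 1 -> log_len=7
Op 7: F0 acks idx 3 -> match: F0=6 F1=6 F2=0 F3=0; commitIndex=6
Op 8: append 3 -> log_len=10

Answer: 0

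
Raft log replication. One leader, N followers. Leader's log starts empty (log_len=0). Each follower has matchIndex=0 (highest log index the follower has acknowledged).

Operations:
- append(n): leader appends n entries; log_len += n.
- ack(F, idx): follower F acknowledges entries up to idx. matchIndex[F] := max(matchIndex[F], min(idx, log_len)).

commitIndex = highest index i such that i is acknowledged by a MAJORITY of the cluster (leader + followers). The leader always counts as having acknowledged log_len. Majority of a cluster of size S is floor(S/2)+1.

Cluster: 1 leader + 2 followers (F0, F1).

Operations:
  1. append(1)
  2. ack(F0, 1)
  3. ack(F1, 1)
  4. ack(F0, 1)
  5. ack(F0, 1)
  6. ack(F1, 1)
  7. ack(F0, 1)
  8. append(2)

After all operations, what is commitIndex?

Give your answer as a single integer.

Op 1: append 1 -> log_len=1
Op 2: F0 acks idx 1 -> match: F0=1 F1=0; commitIndex=1
Op 3: F1 acks idx 1 -> match: F0=1 F1=1; commitIndex=1
Op 4: F0 acks idx 1 -> match: F0=1 F1=1; commitIndex=1
Op 5: F0 acks idx 1 -> match: F0=1 F1=1; commitIndex=1
Op 6: F1 acks idx 1 -> match: F0=1 F1=1; commitIndex=1
Op 7: F0 acks idx 1 -> match: F0=1 F1=1; commitIndex=1
Op 8: append 2 -> log_len=3

Answer: 1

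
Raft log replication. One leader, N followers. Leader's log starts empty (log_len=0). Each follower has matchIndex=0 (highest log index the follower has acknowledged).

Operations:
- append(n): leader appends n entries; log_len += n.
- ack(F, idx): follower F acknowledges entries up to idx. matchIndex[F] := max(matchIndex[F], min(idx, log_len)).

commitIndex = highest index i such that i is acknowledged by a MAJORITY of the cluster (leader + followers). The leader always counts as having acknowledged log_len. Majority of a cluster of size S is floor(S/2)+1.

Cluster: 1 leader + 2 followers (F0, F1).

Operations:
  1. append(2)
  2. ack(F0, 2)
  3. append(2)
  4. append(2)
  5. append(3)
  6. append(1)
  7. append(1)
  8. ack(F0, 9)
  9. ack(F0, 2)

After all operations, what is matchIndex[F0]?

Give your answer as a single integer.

Op 1: append 2 -> log_len=2
Op 2: F0 acks idx 2 -> match: F0=2 F1=0; commitIndex=2
Op 3: append 2 -> log_len=4
Op 4: append 2 -> log_len=6
Op 5: append 3 -> log_len=9
Op 6: append 1 -> log_len=10
Op 7: append 1 -> log_len=11
Op 8: F0 acks idx 9 -> match: F0=9 F1=0; commitIndex=9
Op 9: F0 acks idx 2 -> match: F0=9 F1=0; commitIndex=9

Answer: 9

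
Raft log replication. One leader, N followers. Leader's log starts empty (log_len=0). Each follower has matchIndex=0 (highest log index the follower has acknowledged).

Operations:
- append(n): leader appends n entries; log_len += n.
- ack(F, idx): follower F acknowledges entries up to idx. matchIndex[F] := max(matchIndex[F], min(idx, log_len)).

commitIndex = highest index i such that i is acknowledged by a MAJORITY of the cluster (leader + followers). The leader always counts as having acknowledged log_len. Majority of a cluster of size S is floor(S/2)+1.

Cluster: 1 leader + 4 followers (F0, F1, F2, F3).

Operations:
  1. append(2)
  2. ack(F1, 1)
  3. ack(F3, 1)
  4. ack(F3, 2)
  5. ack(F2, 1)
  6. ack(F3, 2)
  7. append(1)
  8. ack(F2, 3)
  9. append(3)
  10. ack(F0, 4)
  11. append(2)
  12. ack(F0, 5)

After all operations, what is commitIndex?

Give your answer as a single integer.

Op 1: append 2 -> log_len=2
Op 2: F1 acks idx 1 -> match: F0=0 F1=1 F2=0 F3=0; commitIndex=0
Op 3: F3 acks idx 1 -> match: F0=0 F1=1 F2=0 F3=1; commitIndex=1
Op 4: F3 acks idx 2 -> match: F0=0 F1=1 F2=0 F3=2; commitIndex=1
Op 5: F2 acks idx 1 -> match: F0=0 F1=1 F2=1 F3=2; commitIndex=1
Op 6: F3 acks idx 2 -> match: F0=0 F1=1 F2=1 F3=2; commitIndex=1
Op 7: append 1 -> log_len=3
Op 8: F2 acks idx 3 -> match: F0=0 F1=1 F2=3 F3=2; commitIndex=2
Op 9: append 3 -> log_len=6
Op 10: F0 acks idx 4 -> match: F0=4 F1=1 F2=3 F3=2; commitIndex=3
Op 11: append 2 -> log_len=8
Op 12: F0 acks idx 5 -> match: F0=5 F1=1 F2=3 F3=2; commitIndex=3

Answer: 3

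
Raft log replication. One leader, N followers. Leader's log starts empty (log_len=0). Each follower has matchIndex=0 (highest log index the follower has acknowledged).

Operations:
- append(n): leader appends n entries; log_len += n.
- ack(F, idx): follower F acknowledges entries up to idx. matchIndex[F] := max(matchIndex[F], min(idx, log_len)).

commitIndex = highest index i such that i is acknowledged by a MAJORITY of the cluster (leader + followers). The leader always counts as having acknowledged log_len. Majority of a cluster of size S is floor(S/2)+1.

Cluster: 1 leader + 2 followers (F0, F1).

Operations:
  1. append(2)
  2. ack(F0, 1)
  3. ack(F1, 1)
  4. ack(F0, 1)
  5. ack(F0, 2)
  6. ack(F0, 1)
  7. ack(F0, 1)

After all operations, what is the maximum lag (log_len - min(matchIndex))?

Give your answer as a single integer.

Op 1: append 2 -> log_len=2
Op 2: F0 acks idx 1 -> match: F0=1 F1=0; commitIndex=1
Op 3: F1 acks idx 1 -> match: F0=1 F1=1; commitIndex=1
Op 4: F0 acks idx 1 -> match: F0=1 F1=1; commitIndex=1
Op 5: F0 acks idx 2 -> match: F0=2 F1=1; commitIndex=2
Op 6: F0 acks idx 1 -> match: F0=2 F1=1; commitIndex=2
Op 7: F0 acks idx 1 -> match: F0=2 F1=1; commitIndex=2

Answer: 1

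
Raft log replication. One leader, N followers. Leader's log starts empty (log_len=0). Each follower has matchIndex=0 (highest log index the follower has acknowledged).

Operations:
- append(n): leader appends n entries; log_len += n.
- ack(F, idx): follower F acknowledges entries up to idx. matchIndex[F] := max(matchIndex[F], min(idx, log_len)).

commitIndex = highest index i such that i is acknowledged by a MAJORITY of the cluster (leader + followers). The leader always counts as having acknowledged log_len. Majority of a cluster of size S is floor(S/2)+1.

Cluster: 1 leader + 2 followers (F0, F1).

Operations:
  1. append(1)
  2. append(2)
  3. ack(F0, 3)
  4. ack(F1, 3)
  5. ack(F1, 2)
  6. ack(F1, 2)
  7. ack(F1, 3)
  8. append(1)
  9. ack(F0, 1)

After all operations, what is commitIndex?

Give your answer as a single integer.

Op 1: append 1 -> log_len=1
Op 2: append 2 -> log_len=3
Op 3: F0 acks idx 3 -> match: F0=3 F1=0; commitIndex=3
Op 4: F1 acks idx 3 -> match: F0=3 F1=3; commitIndex=3
Op 5: F1 acks idx 2 -> match: F0=3 F1=3; commitIndex=3
Op 6: F1 acks idx 2 -> match: F0=3 F1=3; commitIndex=3
Op 7: F1 acks idx 3 -> match: F0=3 F1=3; commitIndex=3
Op 8: append 1 -> log_len=4
Op 9: F0 acks idx 1 -> match: F0=3 F1=3; commitIndex=3

Answer: 3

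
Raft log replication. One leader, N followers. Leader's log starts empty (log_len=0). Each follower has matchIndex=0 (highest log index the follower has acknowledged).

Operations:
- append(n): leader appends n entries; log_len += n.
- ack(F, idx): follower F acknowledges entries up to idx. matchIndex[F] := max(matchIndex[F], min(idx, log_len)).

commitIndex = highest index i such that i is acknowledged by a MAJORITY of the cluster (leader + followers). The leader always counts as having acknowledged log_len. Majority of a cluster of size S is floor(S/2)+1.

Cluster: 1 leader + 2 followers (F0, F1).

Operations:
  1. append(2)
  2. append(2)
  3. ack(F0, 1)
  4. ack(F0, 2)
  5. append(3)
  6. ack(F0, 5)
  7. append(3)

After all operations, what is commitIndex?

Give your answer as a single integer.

Op 1: append 2 -> log_len=2
Op 2: append 2 -> log_len=4
Op 3: F0 acks idx 1 -> match: F0=1 F1=0; commitIndex=1
Op 4: F0 acks idx 2 -> match: F0=2 F1=0; commitIndex=2
Op 5: append 3 -> log_len=7
Op 6: F0 acks idx 5 -> match: F0=5 F1=0; commitIndex=5
Op 7: append 3 -> log_len=10

Answer: 5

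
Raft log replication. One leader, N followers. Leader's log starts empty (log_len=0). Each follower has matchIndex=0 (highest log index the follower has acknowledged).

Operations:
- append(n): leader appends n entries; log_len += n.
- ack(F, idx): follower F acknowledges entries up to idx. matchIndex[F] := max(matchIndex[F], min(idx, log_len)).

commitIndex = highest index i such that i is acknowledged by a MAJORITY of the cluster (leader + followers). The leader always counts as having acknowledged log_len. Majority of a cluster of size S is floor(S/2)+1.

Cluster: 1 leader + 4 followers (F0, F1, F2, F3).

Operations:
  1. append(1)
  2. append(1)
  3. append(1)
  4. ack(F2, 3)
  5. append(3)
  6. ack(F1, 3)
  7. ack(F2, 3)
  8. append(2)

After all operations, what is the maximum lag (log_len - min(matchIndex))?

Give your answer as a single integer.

Answer: 8

Derivation:
Op 1: append 1 -> log_len=1
Op 2: append 1 -> log_len=2
Op 3: append 1 -> log_len=3
Op 4: F2 acks idx 3 -> match: F0=0 F1=0 F2=3 F3=0; commitIndex=0
Op 5: append 3 -> log_len=6
Op 6: F1 acks idx 3 -> match: F0=0 F1=3 F2=3 F3=0; commitIndex=3
Op 7: F2 acks idx 3 -> match: F0=0 F1=3 F2=3 F3=0; commitIndex=3
Op 8: append 2 -> log_len=8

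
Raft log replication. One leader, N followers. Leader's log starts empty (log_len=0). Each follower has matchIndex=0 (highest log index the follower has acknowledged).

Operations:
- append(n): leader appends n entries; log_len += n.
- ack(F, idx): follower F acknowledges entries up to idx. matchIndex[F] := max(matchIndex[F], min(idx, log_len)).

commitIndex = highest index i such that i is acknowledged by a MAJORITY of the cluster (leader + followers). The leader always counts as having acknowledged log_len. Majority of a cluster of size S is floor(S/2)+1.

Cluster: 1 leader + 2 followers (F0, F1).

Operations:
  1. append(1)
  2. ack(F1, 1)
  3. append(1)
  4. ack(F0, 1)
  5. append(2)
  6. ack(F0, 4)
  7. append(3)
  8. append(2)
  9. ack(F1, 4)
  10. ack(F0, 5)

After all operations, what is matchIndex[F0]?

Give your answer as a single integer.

Op 1: append 1 -> log_len=1
Op 2: F1 acks idx 1 -> match: F0=0 F1=1; commitIndex=1
Op 3: append 1 -> log_len=2
Op 4: F0 acks idx 1 -> match: F0=1 F1=1; commitIndex=1
Op 5: append 2 -> log_len=4
Op 6: F0 acks idx 4 -> match: F0=4 F1=1; commitIndex=4
Op 7: append 3 -> log_len=7
Op 8: append 2 -> log_len=9
Op 9: F1 acks idx 4 -> match: F0=4 F1=4; commitIndex=4
Op 10: F0 acks idx 5 -> match: F0=5 F1=4; commitIndex=5

Answer: 5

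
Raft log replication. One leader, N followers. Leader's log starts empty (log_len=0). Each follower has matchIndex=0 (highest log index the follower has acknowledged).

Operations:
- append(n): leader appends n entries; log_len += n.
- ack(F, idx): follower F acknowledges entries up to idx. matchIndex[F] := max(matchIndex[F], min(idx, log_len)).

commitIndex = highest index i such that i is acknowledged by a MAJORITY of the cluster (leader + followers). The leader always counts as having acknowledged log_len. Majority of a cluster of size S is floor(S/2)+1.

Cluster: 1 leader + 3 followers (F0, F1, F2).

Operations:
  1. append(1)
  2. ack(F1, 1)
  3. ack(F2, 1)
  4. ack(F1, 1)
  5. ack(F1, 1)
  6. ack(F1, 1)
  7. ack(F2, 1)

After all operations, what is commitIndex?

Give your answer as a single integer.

Answer: 1

Derivation:
Op 1: append 1 -> log_len=1
Op 2: F1 acks idx 1 -> match: F0=0 F1=1 F2=0; commitIndex=0
Op 3: F2 acks idx 1 -> match: F0=0 F1=1 F2=1; commitIndex=1
Op 4: F1 acks idx 1 -> match: F0=0 F1=1 F2=1; commitIndex=1
Op 5: F1 acks idx 1 -> match: F0=0 F1=1 F2=1; commitIndex=1
Op 6: F1 acks idx 1 -> match: F0=0 F1=1 F2=1; commitIndex=1
Op 7: F2 acks idx 1 -> match: F0=0 F1=1 F2=1; commitIndex=1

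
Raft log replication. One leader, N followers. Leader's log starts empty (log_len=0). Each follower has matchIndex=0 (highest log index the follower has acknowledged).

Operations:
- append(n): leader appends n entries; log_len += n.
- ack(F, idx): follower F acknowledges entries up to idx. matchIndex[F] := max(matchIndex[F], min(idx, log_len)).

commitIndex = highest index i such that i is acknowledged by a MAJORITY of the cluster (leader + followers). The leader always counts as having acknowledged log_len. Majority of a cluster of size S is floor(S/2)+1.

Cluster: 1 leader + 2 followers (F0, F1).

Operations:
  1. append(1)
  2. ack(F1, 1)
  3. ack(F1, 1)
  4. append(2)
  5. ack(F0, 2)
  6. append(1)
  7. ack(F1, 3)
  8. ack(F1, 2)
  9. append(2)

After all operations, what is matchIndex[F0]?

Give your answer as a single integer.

Answer: 2

Derivation:
Op 1: append 1 -> log_len=1
Op 2: F1 acks idx 1 -> match: F0=0 F1=1; commitIndex=1
Op 3: F1 acks idx 1 -> match: F0=0 F1=1; commitIndex=1
Op 4: append 2 -> log_len=3
Op 5: F0 acks idx 2 -> match: F0=2 F1=1; commitIndex=2
Op 6: append 1 -> log_len=4
Op 7: F1 acks idx 3 -> match: F0=2 F1=3; commitIndex=3
Op 8: F1 acks idx 2 -> match: F0=2 F1=3; commitIndex=3
Op 9: append 2 -> log_len=6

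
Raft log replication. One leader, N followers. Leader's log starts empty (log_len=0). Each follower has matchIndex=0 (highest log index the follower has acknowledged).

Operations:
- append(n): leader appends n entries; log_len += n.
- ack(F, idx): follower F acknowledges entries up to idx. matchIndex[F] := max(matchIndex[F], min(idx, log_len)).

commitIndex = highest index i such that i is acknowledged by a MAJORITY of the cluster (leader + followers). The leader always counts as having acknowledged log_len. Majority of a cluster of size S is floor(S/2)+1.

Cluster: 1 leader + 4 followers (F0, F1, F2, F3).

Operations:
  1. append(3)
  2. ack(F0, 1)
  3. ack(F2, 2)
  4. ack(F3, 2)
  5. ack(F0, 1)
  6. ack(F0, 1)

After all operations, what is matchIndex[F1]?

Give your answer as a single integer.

Answer: 0

Derivation:
Op 1: append 3 -> log_len=3
Op 2: F0 acks idx 1 -> match: F0=1 F1=0 F2=0 F3=0; commitIndex=0
Op 3: F2 acks idx 2 -> match: F0=1 F1=0 F2=2 F3=0; commitIndex=1
Op 4: F3 acks idx 2 -> match: F0=1 F1=0 F2=2 F3=2; commitIndex=2
Op 5: F0 acks idx 1 -> match: F0=1 F1=0 F2=2 F3=2; commitIndex=2
Op 6: F0 acks idx 1 -> match: F0=1 F1=0 F2=2 F3=2; commitIndex=2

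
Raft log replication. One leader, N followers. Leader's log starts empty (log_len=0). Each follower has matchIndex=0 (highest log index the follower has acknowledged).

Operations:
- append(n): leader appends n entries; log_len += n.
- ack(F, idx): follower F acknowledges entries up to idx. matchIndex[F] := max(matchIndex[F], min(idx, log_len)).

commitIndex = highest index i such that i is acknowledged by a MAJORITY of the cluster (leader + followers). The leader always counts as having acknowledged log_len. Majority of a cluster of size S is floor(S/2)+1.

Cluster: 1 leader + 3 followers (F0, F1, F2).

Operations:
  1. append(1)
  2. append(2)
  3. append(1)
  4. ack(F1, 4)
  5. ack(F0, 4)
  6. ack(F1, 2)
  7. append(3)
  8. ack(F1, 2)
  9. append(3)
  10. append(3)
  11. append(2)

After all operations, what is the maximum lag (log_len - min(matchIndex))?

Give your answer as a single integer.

Answer: 15

Derivation:
Op 1: append 1 -> log_len=1
Op 2: append 2 -> log_len=3
Op 3: append 1 -> log_len=4
Op 4: F1 acks idx 4 -> match: F0=0 F1=4 F2=0; commitIndex=0
Op 5: F0 acks idx 4 -> match: F0=4 F1=4 F2=0; commitIndex=4
Op 6: F1 acks idx 2 -> match: F0=4 F1=4 F2=0; commitIndex=4
Op 7: append 3 -> log_len=7
Op 8: F1 acks idx 2 -> match: F0=4 F1=4 F2=0; commitIndex=4
Op 9: append 3 -> log_len=10
Op 10: append 3 -> log_len=13
Op 11: append 2 -> log_len=15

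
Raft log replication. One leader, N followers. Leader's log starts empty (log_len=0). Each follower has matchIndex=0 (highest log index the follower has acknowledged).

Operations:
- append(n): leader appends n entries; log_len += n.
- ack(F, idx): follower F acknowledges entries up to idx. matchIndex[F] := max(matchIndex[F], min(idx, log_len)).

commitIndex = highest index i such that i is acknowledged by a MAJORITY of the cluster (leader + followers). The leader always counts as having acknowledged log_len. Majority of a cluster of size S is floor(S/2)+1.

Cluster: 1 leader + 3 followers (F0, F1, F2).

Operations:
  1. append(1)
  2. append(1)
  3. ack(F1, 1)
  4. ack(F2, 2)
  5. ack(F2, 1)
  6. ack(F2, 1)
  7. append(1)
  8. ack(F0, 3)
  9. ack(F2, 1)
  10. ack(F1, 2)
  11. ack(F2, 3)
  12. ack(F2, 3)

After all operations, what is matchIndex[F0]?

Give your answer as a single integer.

Op 1: append 1 -> log_len=1
Op 2: append 1 -> log_len=2
Op 3: F1 acks idx 1 -> match: F0=0 F1=1 F2=0; commitIndex=0
Op 4: F2 acks idx 2 -> match: F0=0 F1=1 F2=2; commitIndex=1
Op 5: F2 acks idx 1 -> match: F0=0 F1=1 F2=2; commitIndex=1
Op 6: F2 acks idx 1 -> match: F0=0 F1=1 F2=2; commitIndex=1
Op 7: append 1 -> log_len=3
Op 8: F0 acks idx 3 -> match: F0=3 F1=1 F2=2; commitIndex=2
Op 9: F2 acks idx 1 -> match: F0=3 F1=1 F2=2; commitIndex=2
Op 10: F1 acks idx 2 -> match: F0=3 F1=2 F2=2; commitIndex=2
Op 11: F2 acks idx 3 -> match: F0=3 F1=2 F2=3; commitIndex=3
Op 12: F2 acks idx 3 -> match: F0=3 F1=2 F2=3; commitIndex=3

Answer: 3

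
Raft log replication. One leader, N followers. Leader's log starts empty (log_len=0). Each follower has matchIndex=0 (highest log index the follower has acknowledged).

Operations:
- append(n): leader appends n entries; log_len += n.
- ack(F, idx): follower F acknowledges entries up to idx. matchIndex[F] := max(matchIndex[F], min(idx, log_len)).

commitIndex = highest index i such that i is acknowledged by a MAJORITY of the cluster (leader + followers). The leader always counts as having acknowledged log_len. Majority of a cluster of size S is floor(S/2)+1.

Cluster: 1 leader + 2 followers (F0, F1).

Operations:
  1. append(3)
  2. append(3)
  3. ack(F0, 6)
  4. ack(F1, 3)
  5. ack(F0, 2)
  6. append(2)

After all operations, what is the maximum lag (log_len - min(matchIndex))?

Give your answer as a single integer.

Op 1: append 3 -> log_len=3
Op 2: append 3 -> log_len=6
Op 3: F0 acks idx 6 -> match: F0=6 F1=0; commitIndex=6
Op 4: F1 acks idx 3 -> match: F0=6 F1=3; commitIndex=6
Op 5: F0 acks idx 2 -> match: F0=6 F1=3; commitIndex=6
Op 6: append 2 -> log_len=8

Answer: 5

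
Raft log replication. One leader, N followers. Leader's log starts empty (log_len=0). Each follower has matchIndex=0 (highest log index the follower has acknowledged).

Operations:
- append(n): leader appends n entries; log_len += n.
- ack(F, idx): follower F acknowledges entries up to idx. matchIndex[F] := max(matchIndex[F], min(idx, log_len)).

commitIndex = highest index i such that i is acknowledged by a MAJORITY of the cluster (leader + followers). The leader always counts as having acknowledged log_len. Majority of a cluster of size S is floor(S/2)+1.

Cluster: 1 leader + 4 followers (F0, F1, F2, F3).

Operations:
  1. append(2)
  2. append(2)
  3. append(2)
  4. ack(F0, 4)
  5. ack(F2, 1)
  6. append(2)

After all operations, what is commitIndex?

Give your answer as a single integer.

Op 1: append 2 -> log_len=2
Op 2: append 2 -> log_len=4
Op 3: append 2 -> log_len=6
Op 4: F0 acks idx 4 -> match: F0=4 F1=0 F2=0 F3=0; commitIndex=0
Op 5: F2 acks idx 1 -> match: F0=4 F1=0 F2=1 F3=0; commitIndex=1
Op 6: append 2 -> log_len=8

Answer: 1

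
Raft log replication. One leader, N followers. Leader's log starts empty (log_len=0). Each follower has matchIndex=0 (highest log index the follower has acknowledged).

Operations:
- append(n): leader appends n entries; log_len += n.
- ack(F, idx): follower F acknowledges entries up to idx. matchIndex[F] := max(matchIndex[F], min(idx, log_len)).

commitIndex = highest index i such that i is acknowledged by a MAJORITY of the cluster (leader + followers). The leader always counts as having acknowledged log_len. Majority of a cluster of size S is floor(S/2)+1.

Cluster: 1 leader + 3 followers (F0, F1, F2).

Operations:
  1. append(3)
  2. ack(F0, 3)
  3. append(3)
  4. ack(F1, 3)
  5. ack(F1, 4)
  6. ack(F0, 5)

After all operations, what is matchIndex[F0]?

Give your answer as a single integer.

Answer: 5

Derivation:
Op 1: append 3 -> log_len=3
Op 2: F0 acks idx 3 -> match: F0=3 F1=0 F2=0; commitIndex=0
Op 3: append 3 -> log_len=6
Op 4: F1 acks idx 3 -> match: F0=3 F1=3 F2=0; commitIndex=3
Op 5: F1 acks idx 4 -> match: F0=3 F1=4 F2=0; commitIndex=3
Op 6: F0 acks idx 5 -> match: F0=5 F1=4 F2=0; commitIndex=4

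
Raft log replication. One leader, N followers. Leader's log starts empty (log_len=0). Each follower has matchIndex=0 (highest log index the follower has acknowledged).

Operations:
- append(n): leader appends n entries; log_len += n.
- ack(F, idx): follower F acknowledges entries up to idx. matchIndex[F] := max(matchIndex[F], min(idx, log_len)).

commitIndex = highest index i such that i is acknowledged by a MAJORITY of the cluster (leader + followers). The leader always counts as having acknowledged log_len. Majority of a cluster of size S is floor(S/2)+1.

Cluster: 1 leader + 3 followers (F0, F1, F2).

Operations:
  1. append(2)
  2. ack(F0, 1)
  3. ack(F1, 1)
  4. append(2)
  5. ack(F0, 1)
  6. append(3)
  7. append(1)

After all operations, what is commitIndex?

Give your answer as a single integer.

Op 1: append 2 -> log_len=2
Op 2: F0 acks idx 1 -> match: F0=1 F1=0 F2=0; commitIndex=0
Op 3: F1 acks idx 1 -> match: F0=1 F1=1 F2=0; commitIndex=1
Op 4: append 2 -> log_len=4
Op 5: F0 acks idx 1 -> match: F0=1 F1=1 F2=0; commitIndex=1
Op 6: append 3 -> log_len=7
Op 7: append 1 -> log_len=8

Answer: 1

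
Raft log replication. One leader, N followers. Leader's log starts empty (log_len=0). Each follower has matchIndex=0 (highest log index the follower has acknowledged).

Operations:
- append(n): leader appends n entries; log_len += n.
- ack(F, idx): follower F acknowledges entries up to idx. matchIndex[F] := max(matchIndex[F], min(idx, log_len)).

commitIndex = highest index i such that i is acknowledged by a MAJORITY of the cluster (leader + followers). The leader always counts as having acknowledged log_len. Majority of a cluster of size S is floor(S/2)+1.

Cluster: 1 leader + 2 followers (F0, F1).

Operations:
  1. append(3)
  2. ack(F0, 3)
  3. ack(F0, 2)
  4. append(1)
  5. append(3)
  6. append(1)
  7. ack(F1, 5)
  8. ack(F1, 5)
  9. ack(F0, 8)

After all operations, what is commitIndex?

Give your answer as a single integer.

Op 1: append 3 -> log_len=3
Op 2: F0 acks idx 3 -> match: F0=3 F1=0; commitIndex=3
Op 3: F0 acks idx 2 -> match: F0=3 F1=0; commitIndex=3
Op 4: append 1 -> log_len=4
Op 5: append 3 -> log_len=7
Op 6: append 1 -> log_len=8
Op 7: F1 acks idx 5 -> match: F0=3 F1=5; commitIndex=5
Op 8: F1 acks idx 5 -> match: F0=3 F1=5; commitIndex=5
Op 9: F0 acks idx 8 -> match: F0=8 F1=5; commitIndex=8

Answer: 8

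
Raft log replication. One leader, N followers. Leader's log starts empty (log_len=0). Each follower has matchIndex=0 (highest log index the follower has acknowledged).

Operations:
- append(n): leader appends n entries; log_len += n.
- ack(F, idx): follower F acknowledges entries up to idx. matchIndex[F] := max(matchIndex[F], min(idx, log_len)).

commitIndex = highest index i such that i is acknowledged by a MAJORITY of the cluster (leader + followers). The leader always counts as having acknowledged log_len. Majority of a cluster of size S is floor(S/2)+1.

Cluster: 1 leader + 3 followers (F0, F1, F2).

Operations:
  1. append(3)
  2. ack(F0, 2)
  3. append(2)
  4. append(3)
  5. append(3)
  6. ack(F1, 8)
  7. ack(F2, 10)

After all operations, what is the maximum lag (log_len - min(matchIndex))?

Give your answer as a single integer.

Answer: 9

Derivation:
Op 1: append 3 -> log_len=3
Op 2: F0 acks idx 2 -> match: F0=2 F1=0 F2=0; commitIndex=0
Op 3: append 2 -> log_len=5
Op 4: append 3 -> log_len=8
Op 5: append 3 -> log_len=11
Op 6: F1 acks idx 8 -> match: F0=2 F1=8 F2=0; commitIndex=2
Op 7: F2 acks idx 10 -> match: F0=2 F1=8 F2=10; commitIndex=8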